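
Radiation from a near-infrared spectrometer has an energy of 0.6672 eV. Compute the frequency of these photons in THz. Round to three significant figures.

161 THz

Use h = 6.62607015e-34 J·s, 1 eV = 1.602176634e-19 J.
First convert: E = 0.6672 eV = 1.0690e-19 J.
Apply f = E/h: f = 1.613e14 Hz.
Converting to THz: f = 161.3 THz ≈ 161 THz.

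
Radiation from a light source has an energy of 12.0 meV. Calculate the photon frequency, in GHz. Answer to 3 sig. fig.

2900 GHz

Convert to SI: E = 12.0 meV = 1.9226·10^-21 J.
The photon relation is f = E/h, giving f = 2.902·10^12 Hz.
Converting to GHz: f = 2902 GHz ≈ 2900 GHz.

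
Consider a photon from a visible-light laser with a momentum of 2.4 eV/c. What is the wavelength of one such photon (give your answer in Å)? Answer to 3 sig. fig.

(h = 6.62607015·10^-34 J·s, c = 2.99792458·10^8 m/s, 1 eV = 1.602176634·10^-19 J.)
In SI units: p = 2.4 eV/c = 1.2826·10^-27 kg·m/s.
Apply λ = h/p: λ = 5.166·10^-7 m.
Converting to Å: λ = 5166 Å ≈ 5170 Å.

5170 Å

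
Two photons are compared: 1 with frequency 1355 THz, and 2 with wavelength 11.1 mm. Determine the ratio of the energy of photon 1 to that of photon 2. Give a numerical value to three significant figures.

5.02e4

E_1 = 8.978e-19 J (from frequency = 1355 THz, via E = hf).
E_2 = 1.790e-23 J (from wavelength = 11.1 mm, via E = hc/λ).
Ratio = 8.978e-19 / 1.790e-23 = 5.02e4.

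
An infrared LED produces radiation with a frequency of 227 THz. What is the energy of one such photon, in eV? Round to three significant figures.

0.939 eV

Take h = 6.62607015 × 10^-34 J·s, 1 eV = 1.602176634 × 10^-19 J.
Convert to SI: f = 227 THz = 2.27 × 10^14 Hz.
For a photon E = hf, so E = 1.504 × 10^-19 J.
Converting to eV: E = 0.9388 eV ≈ 0.939 eV.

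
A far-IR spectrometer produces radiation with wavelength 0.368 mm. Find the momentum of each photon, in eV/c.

Use h = 6.62607015e-34 J·s, c = 2.99792458e8 m/s, 1 eV = 1.602176634e-19 J.
In SI units: λ = 0.368 mm = 3.68e-4 m.
The photon relation is p = h/λ, giving p = 1.801e-30 kg·m/s.
Converting to eV/c: p = 0.003369 eV/c ≈ 3.37e-3 eV/c.

3.37e-3 eV/c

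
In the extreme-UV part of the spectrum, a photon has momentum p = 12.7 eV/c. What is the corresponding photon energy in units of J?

Take c = 2.99792458 × 10^8 m/s, 1 eV = 1.602176634 × 10^-19 J.
Convert to SI: p = 12.7 eV/c = 6.7872 × 10^-27 kg·m/s.
For a photon E = pc, so E = 2.035 × 10^-18 J.
So E ≈ 2.03 × 10^-18 J.

2.03 × 10^-18 J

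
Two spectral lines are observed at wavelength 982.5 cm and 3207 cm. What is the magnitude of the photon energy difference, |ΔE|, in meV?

8.75·10^-5 meV

Using E = hc/λ: E₁ = 2.0218·10^-26 J, E₂ = 6.1941·10^-27 J.
|ΔE| = |2.0218·10^-26 − 6.1941·10^-27| = 1.40·10^-26 J = 8.75·10^-5 meV.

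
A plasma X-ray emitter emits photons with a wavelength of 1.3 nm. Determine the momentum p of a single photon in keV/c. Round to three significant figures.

0.954 keV/c

Take h = 6.62607015e-34 J·s, c = 2.99792458e8 m/s, 1 eV = 1.602176634e-19 J.
First convert: λ = 1.3 nm = 1.3e-9 m.
Apply p = h/λ: p = 5.097e-25 kg·m/s.
Converting to keV/c: p = 0.9537 keV/c ≈ 0.954 keV/c.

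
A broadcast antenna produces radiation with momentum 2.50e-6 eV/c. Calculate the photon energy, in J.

First convert: p = 2.50e-6 eV/c = 1.3361e-33 kg·m/s.
Apply E = pc: E = 4.005e-25 J.
So E ≈ 4.01e-25 J.

4.01e-25 J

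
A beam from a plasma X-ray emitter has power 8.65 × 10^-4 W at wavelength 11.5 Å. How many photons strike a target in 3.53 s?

Total energy: E_total = P·t = 8.65 × 10^-4 × 3.53 = 0.003053 J.
Per-photon energy: E = 1.727 × 10^-16 J.
N = E_total / E_photon = 1.77 × 10^13.

1.77 × 10^13 photons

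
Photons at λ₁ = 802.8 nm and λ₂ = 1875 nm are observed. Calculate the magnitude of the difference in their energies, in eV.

0.883 eV

Using E = hc/λ: E₁ = 2.4744 × 10^-19 J, E₂ = 1.0594 × 10^-19 J.
|ΔE| = |2.4744 × 10^-19 − 1.0594 × 10^-19| = 1.41 × 10^-19 J = 0.883 eV.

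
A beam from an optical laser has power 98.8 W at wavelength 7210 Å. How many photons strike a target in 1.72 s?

Total energy: E_total = P·t = 98.8 × 1.72 = 169.9 J.
Per-photon energy: E = 2.755·10^-19 J.
N = E_total / E_photon = 6.17·10^20.

6.17·10^20 photons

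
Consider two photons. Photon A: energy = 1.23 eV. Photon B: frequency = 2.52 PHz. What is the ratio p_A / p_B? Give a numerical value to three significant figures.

0.118

p_A = 6.573e-28 kg·m/s (from energy = 1.23 eV, via p = E/c).
p_B = 5.570e-27 kg·m/s (from frequency = 2.52 PHz, via p = hf/c).
Ratio = 6.573e-28 / 5.570e-27 = 0.118.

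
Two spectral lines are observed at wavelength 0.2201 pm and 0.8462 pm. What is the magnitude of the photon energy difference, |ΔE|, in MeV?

Using E = hc/λ: E₁ = 9.0252e-13 J, E₂ = 2.3475e-13 J.
|ΔE| = |9.0252e-13 − 2.3475e-13| = 6.68e-13 J = 4.17 MeV.

4.17 MeV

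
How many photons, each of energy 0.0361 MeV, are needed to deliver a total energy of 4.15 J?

Per-photon energy: E = 5.784e-15 J (from energy = 0.0361 MeV).
N = E_total / E_photon = 4.15 J / 5.784e-15 J = 7.18e14.

7.18e14 photons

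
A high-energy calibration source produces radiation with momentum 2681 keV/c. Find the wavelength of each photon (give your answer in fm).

(h = 6.62607015 × 10^-34 J·s, c = 2.99792458 × 10^8 m/s, 1 eV = 1.602176634 × 10^-19 J.)
First convert: p = 2681 keV/c = 1.4328 × 10^-21 kg·m/s.
For a photon λ = h/p, so λ = 4.625 × 10^-13 m.
Converting to fm: λ = 462.5 fm ≈ 462 fm.

462 fm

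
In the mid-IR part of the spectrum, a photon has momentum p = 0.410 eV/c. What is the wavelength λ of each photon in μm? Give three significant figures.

3.02 μm

Convert to SI: p = 0.410 eV/c = 2.1912e-28 kg·m/s.
The photon relation is λ = h/p, giving λ = 3.024e-6 m.
Converting to μm: λ = 3.024 μm ≈ 3.02 μm.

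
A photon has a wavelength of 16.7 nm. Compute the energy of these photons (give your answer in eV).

74.2 eV

In SI units: λ = 16.7 nm = 1.67 × 10^-8 m.
For a photon E = hc/λ, so E = 1.189 × 10^-17 J.
Converting to eV: E = 74.24 eV ≈ 74.2 eV.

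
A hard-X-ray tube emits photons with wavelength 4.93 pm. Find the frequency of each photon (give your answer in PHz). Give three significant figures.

6.08 × 10^4 PHz

First convert: λ = 4.93 pm = 4.93 × 10^-12 m.
For a photon f = c/λ, so f = 6.081 × 10^19 Hz.
Converting to PHz: f = 60810 PHz ≈ 6.08 × 10^4 PHz.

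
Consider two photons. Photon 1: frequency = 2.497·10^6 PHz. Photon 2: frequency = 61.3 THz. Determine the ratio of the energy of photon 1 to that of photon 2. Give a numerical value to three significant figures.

E_1 = 1.655·10^-12 J (from frequency = 2.497·10^6 PHz, via E = hf).
E_2 = 4.062·10^-20 J (from frequency = 61.3 THz, via E = hf).
Ratio = 1.655·10^-12 / 4.062·10^-20 = 4.07·10^7.

4.07·10^7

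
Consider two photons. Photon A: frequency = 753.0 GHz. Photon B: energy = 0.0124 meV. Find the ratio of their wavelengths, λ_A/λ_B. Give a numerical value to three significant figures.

3.98e-3

λ_A = 3.981e-4 m (from frequency = 753.0 GHz, via λ = c/f).
λ_B = 0.09999 m (from energy = 0.0124 meV, via λ = hc/E).
Ratio = 3.981e-4 / 0.09999 = 3.98e-3.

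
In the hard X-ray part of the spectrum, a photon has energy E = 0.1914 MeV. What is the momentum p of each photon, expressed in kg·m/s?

Take c = 2.99792458 × 10^8 m/s, 1 eV = 1.602176634 × 10^-19 J.
In SI units: E = 0.1914 MeV = 3.0666 × 10^-14 J.
Apply p = E/c: p = 1.023 × 10^-22 kg·m/s.
So p ≈ 1.02 × 10^-22 kg·m/s.

1.02 × 10^-22 kg·m/s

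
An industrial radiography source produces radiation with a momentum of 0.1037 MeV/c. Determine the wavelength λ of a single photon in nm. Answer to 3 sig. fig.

0.0120 nm

Convert to SI: p = 0.1037 MeV/c = 5.5420 × 10^-23 kg·m/s.
For a photon λ = h/p, so λ = 1.196 × 10^-11 m.
Converting to nm: λ = 0.01196 nm ≈ 0.0120 nm.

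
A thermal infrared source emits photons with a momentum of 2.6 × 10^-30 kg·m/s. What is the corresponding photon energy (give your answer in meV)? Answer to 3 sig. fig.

Use c = 2.99792458 × 10^8 m/s, 1 eV = 1.602176634 × 10^-19 J.
Since E = pc for a photon, E = 7.795 × 10^-22 J.
Converting to meV: E = 4.865 meV ≈ 4.87 meV.

4.87 meV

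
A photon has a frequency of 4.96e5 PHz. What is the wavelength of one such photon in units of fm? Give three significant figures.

604 fm

Use c = 2.99792458e8 m/s.
Convert to SI: f = 4.96e5 PHz = 4.96e20 Hz.
Since λ = c/f for a photon, λ = 6.044e-13 m.
Converting to fm: λ = 604.4 fm ≈ 604 fm.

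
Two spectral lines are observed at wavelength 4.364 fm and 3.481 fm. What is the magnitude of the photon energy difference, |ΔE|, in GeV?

Using E = hc/λ: E₁ = 4.5519 × 10^-11 J, E₂ = 5.7065 × 10^-11 J.
|ΔE| = |4.5519 × 10^-11 − 5.7065 × 10^-11| = 1.15 × 10^-11 J = 0.0721 GeV.

0.0721 GeV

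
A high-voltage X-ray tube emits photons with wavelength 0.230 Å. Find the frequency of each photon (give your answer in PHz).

First convert: λ = 0.230 Å = 2.30 × 10^-11 m.
For a photon f = c/λ, so f = 1.303 × 10^19 Hz.
Converting to PHz: f = 13030 PHz ≈ 1.30 × 10^4 PHz.

1.30 × 10^4 PHz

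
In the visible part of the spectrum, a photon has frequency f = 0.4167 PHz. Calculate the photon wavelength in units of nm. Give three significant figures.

719 nm

Convert to SI: f = 0.4167 PHz = 4.167·10^14 Hz.
Since λ = c/f for a photon, λ = 7.194·10^-7 m.
Converting to nm: λ = 719.4 nm ≈ 719 nm.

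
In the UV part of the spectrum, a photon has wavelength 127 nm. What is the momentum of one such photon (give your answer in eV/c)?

Convert to SI: λ = 127 nm = 1.27 × 10^-7 m.
The photon relation is p = h/λ, giving p = 5.217 × 10^-27 kg·m/s.
Converting to eV/c: p = 9.763 eV/c ≈ 9.76 eV/c.

9.76 eV/c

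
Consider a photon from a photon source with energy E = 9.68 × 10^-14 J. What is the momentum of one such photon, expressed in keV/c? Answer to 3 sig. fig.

604 keV/c

(c = 2.99792458 × 10^8 m/s, 1 eV = 1.602176634 × 10^-19 J.)
For a photon p = E/c, so p = 3.229 × 10^-22 kg·m/s.
Converting to keV/c: p = 604.2 keV/c ≈ 604 keV/c.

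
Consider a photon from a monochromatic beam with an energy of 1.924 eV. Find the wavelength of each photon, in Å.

6440 Å

(h = 6.62607015e-34 J·s, c = 2.99792458e8 m/s, 1 eV = 1.602176634e-19 J.)
Convert to SI: E = 1.924 eV = 3.0826e-19 J.
The photon relation is λ = hc/E, giving λ = 6.444e-7 m.
Converting to Å: λ = 6444 Å ≈ 6440 Å.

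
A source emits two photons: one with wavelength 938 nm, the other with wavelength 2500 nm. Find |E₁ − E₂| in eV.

Using E = hc/λ: E₁ = 2.118 × 10^-19 J, E₂ = 7.946 × 10^-20 J.
|ΔE| = |2.118 × 10^-19 − 7.946 × 10^-20| = 1.32 × 10^-19 J = 0.826 eV.

0.826 eV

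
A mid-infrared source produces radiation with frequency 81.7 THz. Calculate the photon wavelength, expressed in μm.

3.67 μm

In SI units: f = 81.7 THz = 8.17e13 Hz.
Since λ = c/f for a photon, λ = 3.669e-6 m.
Converting to μm: λ = 3.669 μm ≈ 3.67 μm.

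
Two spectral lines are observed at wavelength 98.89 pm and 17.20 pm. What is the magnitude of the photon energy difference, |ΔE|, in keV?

59.5 keV

Using E = hc/λ: E₁ = 2.0087e-15 J, E₂ = 1.1549e-14 J.
|ΔE| = |2.0087e-15 − 1.1549e-14| = 9.54e-15 J = 59.5 keV.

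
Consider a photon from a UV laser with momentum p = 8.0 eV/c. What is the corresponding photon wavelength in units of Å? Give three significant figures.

Use h = 6.62607015·10^-34 J·s, c = 2.99792458·10^8 m/s, 1 eV = 1.602176634·10^-19 J.
In SI units: p = 8.0 eV/c = 4.2754·10^-27 kg·m/s.
Apply λ = h/p: λ = 1.550·10^-7 m.
Converting to Å: λ = 1550 Å ≈ 1550 Å.

1550 Å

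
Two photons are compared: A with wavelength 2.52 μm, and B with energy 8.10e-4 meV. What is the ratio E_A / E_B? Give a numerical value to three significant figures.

6.07e5

E_A = 7.883e-20 J (from wavelength = 2.52 μm, via E = hc/λ).
E_B = 1.298e-25 J (from energy = 8.10e-4 meV, via E given directly).
Ratio = 7.883e-20 / 1.298e-25 = 6.07e5.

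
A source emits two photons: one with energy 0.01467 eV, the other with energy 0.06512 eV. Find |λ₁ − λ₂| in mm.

Using λ = hc/E: λ₁ = 8.4515e-5 m, λ₂ = 1.9039e-5 m.
|Δλ| = |8.4515e-5 − 1.9039e-5| = 6.55e-5 m = 0.0655 mm.

0.0655 mm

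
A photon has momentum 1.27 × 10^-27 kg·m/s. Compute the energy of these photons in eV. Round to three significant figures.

Take c = 2.99792458 × 10^8 m/s, 1 eV = 1.602176634 × 10^-19 J.
The photon relation is E = pc, giving E = 3.807 × 10^-19 J.
Converting to eV: E = 2.376 eV ≈ 2.38 eV.

2.38 eV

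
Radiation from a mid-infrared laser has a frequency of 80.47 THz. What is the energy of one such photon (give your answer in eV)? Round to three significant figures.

Use h = 6.62607015 × 10^-34 J·s, 1 eV = 1.602176634 × 10^-19 J.
In SI units: f = 80.47 THz = 8.047 × 10^13 Hz.
Since E = hf for a photon, E = 5.332 × 10^-20 J.
Converting to eV: E = 0.3328 eV ≈ 0.333 eV.

0.333 eV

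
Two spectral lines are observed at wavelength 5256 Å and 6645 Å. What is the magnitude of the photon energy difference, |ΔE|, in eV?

Using E = hc/λ: E₁ = 3.7794 × 10^-19 J, E₂ = 2.9894 × 10^-19 J.
|ΔE| = |3.7794 × 10^-19 − 2.9894 × 10^-19| = 7.90 × 10^-20 J = 0.493 eV.

0.493 eV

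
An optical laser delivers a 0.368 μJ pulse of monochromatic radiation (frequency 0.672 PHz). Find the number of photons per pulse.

Per-photon energy: E = 4.453·10^-19 J (from frequency = 0.672 PHz).
N = E_total / E_photon = 3.68·10^-7 J / 4.453·10^-19 J = 8.26·10^11.

8.26·10^11 photons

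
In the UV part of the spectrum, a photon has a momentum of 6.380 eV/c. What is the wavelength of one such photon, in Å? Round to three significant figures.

1940 Å

(h = 6.62607015·10^-34 J·s, c = 2.99792458·10^8 m/s, 1 eV = 1.602176634·10^-19 J.)
Convert to SI: p = 6.380 eV/c = 3.4097·10^-27 kg·m/s.
Apply λ = h/p: λ = 1.943·10^-7 m.
Converting to Å: λ = 1943 Å ≈ 1940 Å.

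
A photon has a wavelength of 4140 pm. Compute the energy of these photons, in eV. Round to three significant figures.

299 eV

Use h = 6.62607015e-34 J·s, c = 2.99792458e8 m/s, 1 eV = 1.602176634e-19 J.
Convert to SI: λ = 4140 pm = 4.14e-9 m.
Apply E = hc/λ: E = 4.798e-17 J.
Converting to eV: E = 299.5 eV ≈ 299 eV.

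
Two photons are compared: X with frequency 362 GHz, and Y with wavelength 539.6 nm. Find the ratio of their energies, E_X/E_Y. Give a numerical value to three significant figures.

6.52e-4

E_X = 2.399e-22 J (from frequency = 362 GHz, via E = hf).
E_Y = 3.681e-19 J (from wavelength = 539.6 nm, via E = hc/λ).
Ratio = 2.399e-22 / 3.681e-19 = 6.52e-4.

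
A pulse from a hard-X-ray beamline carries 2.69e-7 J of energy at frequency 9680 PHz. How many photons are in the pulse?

4.19e7 photons

Per-photon energy: E = 6.414e-15 J (from frequency = 9680 PHz).
N = E_total / E_photon = 2.69e-7 J / 6.414e-15 J = 4.19e7.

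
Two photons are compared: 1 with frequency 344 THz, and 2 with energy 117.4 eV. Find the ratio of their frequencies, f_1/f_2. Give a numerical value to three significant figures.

f_1 = 3.440e14 Hz (from frequency = 344 THz, via f given directly).
f_2 = 2.839e16 Hz (from energy = 117.4 eV, via f = E/h).
Ratio = 3.440e14 / 2.839e16 = 0.0121.

0.0121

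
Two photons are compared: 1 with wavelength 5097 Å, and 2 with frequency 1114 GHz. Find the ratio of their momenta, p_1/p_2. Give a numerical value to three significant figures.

p_1 = 1.300 × 10^-27 kg·m/s (from wavelength = 5097 Å, via p = h/λ).
p_2 = 2.462 × 10^-30 kg·m/s (from frequency = 1114 GHz, via p = hf/c).
Ratio = 1.300 × 10^-27 / 2.462 × 10^-30 = 528.

528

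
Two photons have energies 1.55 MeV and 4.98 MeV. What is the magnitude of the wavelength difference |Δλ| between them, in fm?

Using λ = hc/E: λ₁ = 7.999 × 10^-13 m, λ₂ = 2.490 × 10^-13 m.
|Δλ| = |7.999 × 10^-13 − 2.490 × 10^-13| = 5.51 × 10^-13 m = 551 fm.

551 fm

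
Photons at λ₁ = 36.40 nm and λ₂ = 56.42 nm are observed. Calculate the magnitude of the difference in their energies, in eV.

12.1 eV

Using E = hc/λ: E₁ = 5.4573 × 10^-18 J, E₂ = 3.5208 × 10^-18 J.
|ΔE| = |5.4573 × 10^-18 − 3.5208 × 10^-18| = 1.94 × 10^-18 J = 12.1 eV.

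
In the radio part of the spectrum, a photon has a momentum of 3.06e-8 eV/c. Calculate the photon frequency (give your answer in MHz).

(h = 6.62607015e-34 J·s, c = 2.99792458e8 m/s, 1 eV = 1.602176634e-19 J.)
Convert to SI: p = 3.06e-8 eV/c = 1.6354e-35 kg·m/s.
Apply f = pc/h: f = 7.399e6 Hz.
Converting to MHz: f = 7.399 MHz ≈ 7.40 MHz.

7.40 MHz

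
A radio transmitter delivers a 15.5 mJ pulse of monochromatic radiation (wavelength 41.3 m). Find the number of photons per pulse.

Per-photon energy: E = 4.810 × 10^-27 J (from wavelength = 41.3 m).
N = E_total / E_photon = 0.0155 J / 4.810 × 10^-27 J = 3.22 × 10^24.

3.22 × 10^24 photons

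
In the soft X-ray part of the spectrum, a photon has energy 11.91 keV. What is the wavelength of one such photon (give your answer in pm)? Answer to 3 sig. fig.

In SI units: E = 11.91 keV = 1.9082 × 10^-15 J.
Apply λ = hc/E: λ = 1.041 × 10^-10 m.
Converting to pm: λ = 104.1 pm ≈ 104 pm.

104 pm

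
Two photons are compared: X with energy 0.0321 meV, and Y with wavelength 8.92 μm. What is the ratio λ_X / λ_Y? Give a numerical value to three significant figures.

4330

λ_X = 0.03862 m (from energy = 0.0321 meV, via λ = hc/E).
λ_Y = 8.920·10^-6 m (from wavelength = 8.92 μm, via λ given directly).
Ratio = 0.03862 / 8.920·10^-6 = 4330.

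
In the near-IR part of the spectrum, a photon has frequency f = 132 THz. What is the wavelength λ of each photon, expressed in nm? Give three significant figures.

(c = 2.99792458e8 m/s.)
Convert to SI: f = 132 THz = 1.32e14 Hz.
The photon relation is λ = c/f, giving λ = 2.271e-6 m.
Converting to nm: λ = 2271 nm ≈ 2270 nm.

2270 nm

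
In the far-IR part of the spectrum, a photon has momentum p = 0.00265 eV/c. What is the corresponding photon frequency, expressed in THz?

Convert to SI: p = 0.00265 eV/c = 1.4162 × 10^-30 kg·m/s.
The photon relation is f = pc/h, giving f = 6.408 × 10^11 Hz.
Converting to THz: f = 0.6408 THz ≈ 0.641 THz.

0.641 THz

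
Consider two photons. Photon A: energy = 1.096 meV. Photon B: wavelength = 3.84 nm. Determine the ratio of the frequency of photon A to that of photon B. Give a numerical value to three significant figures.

3.39e-6

f_A = 2.650e11 Hz (from energy = 1.096 meV, via f = E/h).
f_B = 7.807e16 Hz (from wavelength = 3.84 nm, via f = c/λ).
Ratio = 2.650e11 / 7.807e16 = 3.39e-6.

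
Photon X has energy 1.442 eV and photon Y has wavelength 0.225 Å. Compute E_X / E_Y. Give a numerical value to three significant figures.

2.62 × 10^-5

E_X = 2.310 × 10^-19 J (from energy = 1.442 eV, via E given directly).
E_Y = 8.829 × 10^-15 J (from wavelength = 0.225 Å, via E = hc/λ).
Ratio = 2.310 × 10^-19 / 8.829 × 10^-15 = 2.62 × 10^-5.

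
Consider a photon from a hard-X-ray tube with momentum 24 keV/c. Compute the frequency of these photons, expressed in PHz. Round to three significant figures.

In SI units: p = 24 keV/c = 1.2826e-23 kg·m/s.
Since f = pc/h for a photon, f = 5.803e18 Hz.
Converting to PHz: f = 5803 PHz ≈ 5800 PHz.

5800 PHz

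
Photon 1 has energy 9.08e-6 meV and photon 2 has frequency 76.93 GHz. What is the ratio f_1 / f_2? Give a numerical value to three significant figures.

f_1 = 2.196e6 Hz (from energy = 9.08e-6 meV, via f = E/h).
f_2 = 7.693e10 Hz (from frequency = 76.93 GHz, via f given directly).
Ratio = 2.196e6 / 7.693e10 = 2.85e-5.

2.85e-5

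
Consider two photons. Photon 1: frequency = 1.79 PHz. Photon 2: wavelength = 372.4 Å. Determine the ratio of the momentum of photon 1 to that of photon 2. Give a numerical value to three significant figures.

0.222

p_1 = 3.956e-27 kg·m/s (from frequency = 1.79 PHz, via p = hf/c).
p_2 = 1.779e-26 kg·m/s (from wavelength = 372.4 Å, via p = h/λ).
Ratio = 3.956e-27 / 1.779e-26 = 0.222.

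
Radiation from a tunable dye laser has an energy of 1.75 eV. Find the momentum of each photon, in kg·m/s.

Use c = 2.99792458e8 m/s, 1 eV = 1.602176634e-19 J.
Convert to SI: E = 1.75 eV = 2.8038e-19 J.
The photon relation is p = E/c, giving p = 9.353e-28 kg·m/s.
So p ≈ 9.35e-28 kg·m/s.

9.35e-28 kg·m/s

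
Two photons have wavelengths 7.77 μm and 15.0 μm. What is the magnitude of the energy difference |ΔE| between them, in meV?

76.9 meV

Using E = hc/λ: E₁ = 2.557·10^-20 J, E₂ = 1.324·10^-20 J.
|ΔE| = |2.557·10^-20 − 1.324·10^-20| = 1.23·10^-20 J = 76.9 meV.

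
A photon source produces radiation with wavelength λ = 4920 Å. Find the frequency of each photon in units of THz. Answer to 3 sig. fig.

First convert: λ = 4920 Å = 4.92e-7 m.
Since f = c/λ for a photon, f = 6.093e14 Hz.
Converting to THz: f = 609.3 THz ≈ 609 THz.

609 THz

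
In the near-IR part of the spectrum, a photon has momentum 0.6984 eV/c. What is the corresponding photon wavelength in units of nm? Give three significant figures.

1780 nm

Take h = 6.62607015 × 10^-34 J·s, c = 2.99792458 × 10^8 m/s, 1 eV = 1.602176634 × 10^-19 J.
Convert to SI: p = 0.6984 eV/c = 3.7324 × 10^-28 kg·m/s.
The photon relation is λ = h/p, giving λ = 1.775 × 10^-6 m.
Converting to nm: λ = 1775 nm ≈ 1780 nm.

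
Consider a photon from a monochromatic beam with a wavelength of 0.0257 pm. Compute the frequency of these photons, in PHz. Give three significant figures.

1.17 × 10^7 PHz

In SI units: λ = 0.0257 pm = 2.57 × 10^-14 m.
Since f = c/λ for a photon, f = 1.167 × 10^22 Hz.
Converting to PHz: f = 1.167 × 10^7 PHz ≈ 1.17 × 10^7 PHz.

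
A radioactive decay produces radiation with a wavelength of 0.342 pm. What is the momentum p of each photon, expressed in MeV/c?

3.63 MeV/c

First convert: λ = 0.342 pm = 3.42e-13 m.
Apply p = h/λ: p = 1.937e-21 kg·m/s.
Converting to MeV/c: p = 3.625 MeV/c ≈ 3.63 MeV/c.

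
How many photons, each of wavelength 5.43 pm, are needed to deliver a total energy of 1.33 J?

Per-photon energy: E = 3.658 × 10^-14 J (from wavelength = 5.43 pm).
N = E_total / E_photon = 1.33 J / 3.658 × 10^-14 J = 3.64 × 10^13.

3.64 × 10^13 photons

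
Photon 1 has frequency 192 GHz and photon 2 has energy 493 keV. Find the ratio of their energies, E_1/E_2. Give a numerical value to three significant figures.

1.61 × 10^-9

E_1 = 1.272 × 10^-22 J (from frequency = 192 GHz, via E = hf).
E_2 = 7.899 × 10^-14 J (from energy = 493 keV, via E given directly).
Ratio = 1.272 × 10^-22 / 7.899 × 10^-14 = 1.61 × 10^-9.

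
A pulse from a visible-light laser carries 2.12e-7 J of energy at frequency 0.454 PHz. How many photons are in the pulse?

Per-photon energy: E = 3.008e-19 J (from frequency = 0.454 PHz).
N = E_total / E_photon = 2.12e-7 J / 3.008e-19 J = 7.05e11.

7.05e11 photons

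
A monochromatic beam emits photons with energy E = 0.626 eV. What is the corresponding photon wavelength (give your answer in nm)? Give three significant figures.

Take h = 6.62607015 × 10^-34 J·s, c = 2.99792458 × 10^8 m/s, 1 eV = 1.602176634 × 10^-19 J.
First convert: E = 0.626 eV = 1.0030 × 10^-19 J.
Since λ = hc/E for a photon, λ = 1.981 × 10^-6 m.
Converting to nm: λ = 1981 nm ≈ 1980 nm.

1980 nm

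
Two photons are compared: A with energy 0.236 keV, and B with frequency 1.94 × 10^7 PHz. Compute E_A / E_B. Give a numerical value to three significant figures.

2.94 × 10^-6

E_A = 3.781 × 10^-17 J (from energy = 0.236 keV, via E given directly).
E_B = 1.285 × 10^-11 J (from frequency = 1.94 × 10^7 PHz, via E = hf).
Ratio = 3.781 × 10^-17 / 1.285 × 10^-11 = 2.94 × 10^-6.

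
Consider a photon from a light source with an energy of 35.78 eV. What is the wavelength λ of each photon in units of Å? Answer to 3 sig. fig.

347 Å

In SI units: E = 35.78 eV = 5.7326e-18 J.
The photon relation is λ = hc/E, giving λ = 3.465e-8 m.
Converting to Å: λ = 346.5 Å ≈ 347 Å.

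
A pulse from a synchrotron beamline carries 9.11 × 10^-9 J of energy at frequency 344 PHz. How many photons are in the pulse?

Per-photon energy: E = 2.279 × 10^-16 J (from frequency = 344 PHz).
N = E_total / E_photon = 9.11 × 10^-9 J / 2.279 × 10^-16 J = 4.00 × 10^7.

4.00 × 10^7 photons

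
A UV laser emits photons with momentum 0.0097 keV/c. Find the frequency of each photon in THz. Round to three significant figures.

First convert: p = 0.0097 keV/c = 5.1840 × 10^-27 kg·m/s.
Since f = pc/h for a photon, f = 2.345 × 10^15 Hz.
Converting to THz: f = 2345 THz ≈ 2350 THz.

2350 THz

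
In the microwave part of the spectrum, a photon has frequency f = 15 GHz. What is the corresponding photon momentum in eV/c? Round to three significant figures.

6.20·10^-5 eV/c

(h = 6.62607015·10^-34 J·s, c = 2.99792458·10^8 m/s, 1 eV = 1.602176634·10^-19 J.)
First convert: f = 15 GHz = 1.5·10^10 Hz.
The photon relation is p = hf/c, giving p = 3.315·10^-32 kg·m/s.
Converting to eV/c: p = 6.204·10^-5 eV/c ≈ 6.20·10^-5 eV/c.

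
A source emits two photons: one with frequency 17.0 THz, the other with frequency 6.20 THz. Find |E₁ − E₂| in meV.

44.7 meV

Using E = hf: E₁ = 1.126e-20 J, E₂ = 4.108e-21 J.
|ΔE| = |1.126e-20 − 4.108e-21| = 7.16e-21 J = 44.7 meV.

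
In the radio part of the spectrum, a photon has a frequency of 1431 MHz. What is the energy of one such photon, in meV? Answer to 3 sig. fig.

5.92 × 10^-3 meV

In SI units: f = 1431 MHz = 1.431 × 10^9 Hz.
Apply E = hf: E = 9.482 × 10^-25 J.
Converting to meV: E = 0.005918 meV ≈ 5.92 × 10^-3 meV.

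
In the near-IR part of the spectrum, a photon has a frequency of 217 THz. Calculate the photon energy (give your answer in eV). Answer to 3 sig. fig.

Convert to SI: f = 217 THz = 2.17 × 10^14 Hz.
For a photon E = hf, so E = 1.438 × 10^-19 J.
Converting to eV: E = 0.8974 eV ≈ 0.897 eV.

0.897 eV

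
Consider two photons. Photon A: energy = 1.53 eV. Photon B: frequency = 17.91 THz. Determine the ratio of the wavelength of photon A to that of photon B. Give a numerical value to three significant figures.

0.0484

λ_A = 8.104e-7 m (from energy = 1.53 eV, via λ = hc/E).
λ_B = 1.674e-5 m (from frequency = 17.91 THz, via λ = c/f).
Ratio = 8.104e-7 / 1.674e-5 = 0.0484.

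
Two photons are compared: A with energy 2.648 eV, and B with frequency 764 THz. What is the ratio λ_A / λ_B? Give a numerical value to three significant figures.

λ_A = 4.682 × 10^-7 m (from energy = 2.648 eV, via λ = hc/E).
λ_B = 3.924 × 10^-7 m (from frequency = 764 THz, via λ = c/f).
Ratio = 4.682 × 10^-7 / 3.924 × 10^-7 = 1.19.

1.19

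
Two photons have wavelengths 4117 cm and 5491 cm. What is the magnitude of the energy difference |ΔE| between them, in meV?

7.54e-6 meV

Using E = hc/λ: E₁ = 4.8250e-27 J, E₂ = 3.6176e-27 J.
|ΔE| = |4.8250e-27 − 3.6176e-27| = 1.21e-27 J = 7.54e-6 meV.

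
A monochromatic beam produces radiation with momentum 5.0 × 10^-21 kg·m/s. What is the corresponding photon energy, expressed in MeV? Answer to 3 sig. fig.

9.36 MeV

Since E = pc for a photon, E = 1.499 × 10^-12 J.
Converting to MeV: E = 9.356 MeV ≈ 9.36 MeV.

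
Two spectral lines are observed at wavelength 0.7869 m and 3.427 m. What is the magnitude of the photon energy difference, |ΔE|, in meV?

1.21e-3 meV

Using E = hc/λ: E₁ = 2.5244e-25 J, E₂ = 5.7965e-26 J.
|ΔE| = |2.5244e-25 − 5.7965e-26| = 1.94e-25 J = 1.21e-3 meV.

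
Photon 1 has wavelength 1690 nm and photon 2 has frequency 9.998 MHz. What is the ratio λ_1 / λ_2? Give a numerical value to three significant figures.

5.64e-8

λ_1 = 1.690e-6 m (from wavelength = 1690 nm, via λ given directly).
λ_2 = 29.99 m (from frequency = 9.998 MHz, via λ = c/f).
Ratio = 1.690e-6 / 29.99 = 5.64e-8.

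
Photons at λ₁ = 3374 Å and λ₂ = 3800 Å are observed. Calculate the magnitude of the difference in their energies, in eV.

Using E = hc/λ: E₁ = 5.8875 × 10^-19 J, E₂ = 5.2275 × 10^-19 J.
|ΔE| = |5.8875 × 10^-19 − 5.2275 × 10^-19| = 6.60 × 10^-20 J = 0.412 eV.

0.412 eV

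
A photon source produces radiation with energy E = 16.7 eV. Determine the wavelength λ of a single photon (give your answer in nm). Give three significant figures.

74.2 nm

Take h = 6.62607015 × 10^-34 J·s, c = 2.99792458 × 10^8 m/s, 1 eV = 1.602176634 × 10^-19 J.
In SI units: E = 16.7 eV = 2.6756 × 10^-18 J.
The photon relation is λ = hc/E, giving λ = 7.424 × 10^-8 m.
Converting to nm: λ = 74.24 nm ≈ 74.2 nm.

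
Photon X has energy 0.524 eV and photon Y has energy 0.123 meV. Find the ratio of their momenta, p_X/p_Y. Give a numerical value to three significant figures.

p_X = 2.800·10^-28 kg·m/s (from energy = 0.524 eV, via p = E/c).
p_Y = 6.573·10^-32 kg·m/s (from energy = 0.123 meV, via p = E/c).
Ratio = 2.800·10^-28 / 6.573·10^-32 = 4260.

4260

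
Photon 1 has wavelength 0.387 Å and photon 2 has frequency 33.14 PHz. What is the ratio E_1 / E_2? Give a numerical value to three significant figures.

E_1 = 5.133e-15 J (from wavelength = 0.387 Å, via E = hc/λ).
E_2 = 2.196e-17 J (from frequency = 33.14 PHz, via E = hf).
Ratio = 5.133e-15 / 2.196e-17 = 234.

234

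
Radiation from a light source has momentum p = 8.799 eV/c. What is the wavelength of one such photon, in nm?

Take h = 6.62607015e-34 J·s, c = 2.99792458e8 m/s, 1 eV = 1.602176634e-19 J.
In SI units: p = 8.799 eV/c = 4.7024e-27 kg·m/s.
For a photon λ = h/p, so λ = 1.409e-7 m.
Converting to nm: λ = 140.9 nm ≈ 141 nm.

141 nm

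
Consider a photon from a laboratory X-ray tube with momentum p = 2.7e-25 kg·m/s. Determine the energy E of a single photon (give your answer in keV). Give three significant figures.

Since E = pc for a photon, E = 8.094e-17 J.
Converting to keV: E = 0.5052 keV ≈ 0.505 keV.

0.505 keV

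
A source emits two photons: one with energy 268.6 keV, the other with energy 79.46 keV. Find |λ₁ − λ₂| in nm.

0.0110 nm

Using λ = hc/E: λ₁ = 4.6159e-12 m, λ₂ = 1.5603e-11 m.
|Δλ| = |4.6159e-12 − 1.5603e-11| = 1.10e-11 m = 0.0110 nm.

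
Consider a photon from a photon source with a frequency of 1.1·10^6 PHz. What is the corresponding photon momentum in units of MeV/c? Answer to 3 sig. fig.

(h = 6.62607015·10^-34 J·s, c = 2.99792458·10^8 m/s, 1 eV = 1.602176634·10^-19 J.)
First convert: f = 1.1·10^6 PHz = 1.1·10^21 Hz.
Apply p = hf/c: p = 2.431·10^-21 kg·m/s.
Converting to MeV/c: p = 4.549 MeV/c ≈ 4.55 MeV/c.

4.55 MeV/c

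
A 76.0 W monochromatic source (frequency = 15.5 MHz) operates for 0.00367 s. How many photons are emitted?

2.72e25 photons

Total energy: E_total = P·t = 76.0 × 0.00367 = 0.2789 J.
Per-photon energy: E = 1.027e-26 J.
N = E_total / E_photon = 2.72e25.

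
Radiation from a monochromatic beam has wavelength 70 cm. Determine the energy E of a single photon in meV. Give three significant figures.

1.77 × 10^-3 meV

First convert: λ = 70 cm = 0.70 m.
Since E = hc/λ for a photon, E = 2.838 × 10^-25 J.
Converting to meV: E = 0.001771 meV ≈ 1.77 × 10^-3 meV.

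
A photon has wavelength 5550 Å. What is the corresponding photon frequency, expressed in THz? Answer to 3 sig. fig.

Convert to SI: λ = 5550 Å = 5.55 × 10^-7 m.
Since f = c/λ for a photon, f = 5.402 × 10^14 Hz.
Converting to THz: f = 540.2 THz ≈ 540 THz.

540 THz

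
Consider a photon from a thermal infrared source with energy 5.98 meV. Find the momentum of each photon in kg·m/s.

3.20 × 10^-30 kg·m/s

(c = 2.99792458 × 10^8 m/s, 1 eV = 1.602176634 × 10^-19 J.)
Convert to SI: E = 5.98 meV = 9.5810 × 10^-22 J.
For a photon p = E/c, so p = 3.196 × 10^-30 kg·m/s.
So p ≈ 3.20 × 10^-30 kg·m/s.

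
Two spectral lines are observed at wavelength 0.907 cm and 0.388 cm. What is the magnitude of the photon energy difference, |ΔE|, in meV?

Using E = hc/λ: E₁ = 2.190 × 10^-23 J, E₂ = 5.120 × 10^-23 J.
|ΔE| = |2.190 × 10^-23 − 5.120 × 10^-23| = 2.93 × 10^-23 J = 0.183 meV.

0.183 meV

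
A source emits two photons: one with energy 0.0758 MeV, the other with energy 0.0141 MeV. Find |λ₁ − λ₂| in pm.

Using λ = hc/E: λ₁ = 1.636 × 10^-11 m, λ₂ = 8.793 × 10^-11 m.
|Δλ| = |1.636 × 10^-11 − 8.793 × 10^-11| = 7.16 × 10^-11 m = 71.6 pm.

71.6 pm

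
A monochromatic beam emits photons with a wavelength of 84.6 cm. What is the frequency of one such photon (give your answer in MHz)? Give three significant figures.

Convert to SI: λ = 84.6 cm = 0.846 m.
The photon relation is f = c/λ, giving f = 3.544 × 10^8 Hz.
Converting to MHz: f = 354.4 MHz ≈ 354 MHz.

354 MHz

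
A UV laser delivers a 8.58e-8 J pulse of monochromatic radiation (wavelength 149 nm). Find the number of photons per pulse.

Per-photon energy: E = 1.333e-18 J (from wavelength = 149 nm).
N = E_total / E_photon = 8.58e-8 J / 1.333e-18 J = 6.44e10.

6.44e10 photons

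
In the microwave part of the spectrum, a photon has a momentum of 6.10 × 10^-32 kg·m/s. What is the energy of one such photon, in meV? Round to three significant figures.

0.114 meV

Since E = pc for a photon, E = 1.829 × 10^-23 J.
Converting to meV: E = 0.1141 meV ≈ 0.114 meV.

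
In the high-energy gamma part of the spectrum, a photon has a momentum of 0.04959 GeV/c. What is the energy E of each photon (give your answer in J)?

7.95e-12 J

In SI units: p = 0.04959 GeV/c = 2.6502e-20 kg·m/s.
Apply E = pc: E = 7.945e-12 J.
So E ≈ 7.95e-12 J.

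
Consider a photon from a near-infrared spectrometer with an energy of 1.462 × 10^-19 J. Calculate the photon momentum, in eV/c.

0.913 eV/c

(c = 2.99792458 × 10^8 m/s, 1 eV = 1.602176634 × 10^-19 J.)
Since p = E/c for a photon, p = 4.877 × 10^-28 kg·m/s.
Converting to eV/c: p = 0.9125 eV/c ≈ 0.913 eV/c.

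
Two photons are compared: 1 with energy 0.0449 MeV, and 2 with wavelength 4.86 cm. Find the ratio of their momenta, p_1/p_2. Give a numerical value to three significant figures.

p_1 = 2.400·10^-23 kg·m/s (from energy = 0.0449 MeV, via p = E/c).
p_2 = 1.363·10^-32 kg·m/s (from wavelength = 4.86 cm, via p = h/λ).
Ratio = 2.400·10^-23 / 1.363·10^-32 = 1.76·10^9.

1.76·10^9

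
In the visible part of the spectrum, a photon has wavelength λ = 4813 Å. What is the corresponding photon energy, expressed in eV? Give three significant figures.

2.58 eV

(h = 6.62607015 × 10^-34 J·s, c = 2.99792458 × 10^8 m/s, 1 eV = 1.602176634 × 10^-19 J.)
First convert: λ = 4813 Å = 4.813 × 10^-7 m.
Since E = hc/λ for a photon, E = 4.127 × 10^-19 J.
Converting to eV: E = 2.576 eV ≈ 2.58 eV.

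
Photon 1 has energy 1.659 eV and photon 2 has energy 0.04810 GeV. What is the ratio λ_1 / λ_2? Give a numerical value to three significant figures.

2.90e7

λ_1 = 7.473e-7 m (from energy = 1.659 eV, via λ = hc/E).
λ_2 = 2.578e-14 m (from energy = 0.04810 GeV, via λ = hc/E).
Ratio = 7.473e-7 / 2.578e-14 = 2.90e7.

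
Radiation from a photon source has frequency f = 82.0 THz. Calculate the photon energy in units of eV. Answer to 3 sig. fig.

In SI units: f = 82.0 THz = 8.20 × 10^13 Hz.
For a photon E = hf, so E = 5.433 × 10^-20 J.
Converting to eV: E = 0.3391 eV ≈ 0.339 eV.

0.339 eV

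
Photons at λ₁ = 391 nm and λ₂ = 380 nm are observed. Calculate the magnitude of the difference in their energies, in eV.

Using E = hc/λ: E₁ = 5.080 × 10^-19 J, E₂ = 5.227 × 10^-19 J.
|ΔE| = |5.080 × 10^-19 − 5.227 × 10^-19| = 1.47 × 10^-20 J = 0.0918 eV.

0.0918 eV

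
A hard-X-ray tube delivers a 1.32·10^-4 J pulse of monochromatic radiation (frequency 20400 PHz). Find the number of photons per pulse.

Per-photon energy: E = 1.352·10^-14 J (from frequency = 20400 PHz).
N = E_total / E_photon = 1.32·10^-4 J / 1.352·10^-14 J = 9.77·10^9.

9.77·10^9 photons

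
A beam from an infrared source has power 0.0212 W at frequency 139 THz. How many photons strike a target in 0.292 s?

6.72·10^16 photons

Total energy: E_total = P·t = 0.0212 × 0.292 = 0.006190 J.
Per-photon energy: E = 9.210·10^-20 J.
N = E_total / E_photon = 6.72·10^16.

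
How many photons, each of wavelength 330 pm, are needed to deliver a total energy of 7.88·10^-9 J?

Per-photon energy: E = 6.020·10^-16 J (from wavelength = 330 pm).
N = E_total / E_photon = 7.88·10^-9 J / 6.020·10^-16 J = 1.31·10^7.

1.31·10^7 photons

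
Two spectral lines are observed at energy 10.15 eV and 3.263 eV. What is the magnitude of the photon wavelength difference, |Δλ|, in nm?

Using λ = hc/E: λ₁ = 1.2215·10^-7 m, λ₂ = 3.7997·10^-7 m.
|Δλ| = |1.2215·10^-7 − 3.7997·10^-7| = 2.58·10^-7 m = 258 nm.

258 nm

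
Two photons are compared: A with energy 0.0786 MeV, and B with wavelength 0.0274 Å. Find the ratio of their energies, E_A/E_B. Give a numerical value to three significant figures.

E_A = 1.259e-14 J (from energy = 0.0786 MeV, via E given directly).
E_B = 7.250e-14 J (from wavelength = 0.0274 Å, via E = hc/λ).
Ratio = 1.259e-14 / 7.250e-14 = 0.174.

0.174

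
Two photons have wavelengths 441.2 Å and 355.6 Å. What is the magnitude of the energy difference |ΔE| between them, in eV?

Using E = hc/λ: E₁ = 4.5024·10^-18 J, E₂ = 5.5862·10^-18 J.
|ΔE| = |4.5024·10^-18 − 5.5862·10^-18| = 1.08·10^-18 J = 6.76 eV.

6.76 eV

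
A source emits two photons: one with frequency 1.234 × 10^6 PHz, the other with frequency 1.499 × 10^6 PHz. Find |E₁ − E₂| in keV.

Using E = hf: E₁ = 8.1766 × 10^-13 J, E₂ = 9.9325 × 10^-13 J.
|ΔE| = |8.1766 × 10^-13 − 9.9325 × 10^-13| = 1.76 × 10^-13 J = 1100 keV.

1100 keV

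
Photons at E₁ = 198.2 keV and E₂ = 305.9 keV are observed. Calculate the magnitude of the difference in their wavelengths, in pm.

Using λ = hc/E: λ₁ = 6.2555 × 10^-12 m, λ₂ = 4.0531 × 10^-12 m.
|Δλ| = |6.2555 × 10^-12 − 4.0531 × 10^-12| = 2.20 × 10^-12 m = 2.20 pm.

2.20 pm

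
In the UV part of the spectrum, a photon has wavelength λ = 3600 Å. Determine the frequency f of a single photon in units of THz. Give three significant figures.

In SI units: λ = 3600 Å = 3.6 × 10^-7 m.
Apply f = c/λ: f = 8.328 × 10^14 Hz.
Converting to THz: f = 832.8 THz ≈ 833 THz.

833 THz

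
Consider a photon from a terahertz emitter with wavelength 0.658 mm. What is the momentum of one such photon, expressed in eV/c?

1.88 × 10^-3 eV/c

In SI units: λ = 0.658 mm = 6.58 × 10^-4 m.
Apply p = h/λ: p = 1.007 × 10^-30 kg·m/s.
Converting to eV/c: p = 0.001884 eV/c ≈ 1.88 × 10^-3 eV/c.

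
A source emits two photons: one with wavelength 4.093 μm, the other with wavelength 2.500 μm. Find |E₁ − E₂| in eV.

0.193 eV

Using E = hc/λ: E₁ = 4.8533e-20 J, E₂ = 7.9458e-20 J.
|ΔE| = |4.8533e-20 − 7.9458e-20| = 3.09e-20 J = 0.193 eV.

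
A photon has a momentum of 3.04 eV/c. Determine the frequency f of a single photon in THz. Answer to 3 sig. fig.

Convert to SI: p = 3.04 eV/c = 1.6247 × 10^-27 kg·m/s.
For a photon f = pc/h, so f = 7.351 × 10^14 Hz.
Converting to THz: f = 735.1 THz ≈ 735 THz.

735 THz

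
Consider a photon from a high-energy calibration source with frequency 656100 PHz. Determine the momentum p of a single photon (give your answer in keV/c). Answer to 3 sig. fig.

2710 keV/c

In SI units: f = 656100 PHz = 6.561e20 Hz.
For a photon p = hf/c, so p = 1.450e-21 kg·m/s.
Converting to keV/c: p = 2713 keV/c ≈ 2710 keV/c.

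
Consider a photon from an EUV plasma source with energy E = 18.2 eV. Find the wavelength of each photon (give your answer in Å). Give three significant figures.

(h = 6.62607015e-34 J·s, c = 2.99792458e8 m/s, 1 eV = 1.602176634e-19 J.)
In SI units: E = 18.2 eV = 2.9160e-18 J.
The photon relation is λ = hc/E, giving λ = 6.812e-8 m.
Converting to Å: λ = 681.2 Å ≈ 681 Å.

681 Å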